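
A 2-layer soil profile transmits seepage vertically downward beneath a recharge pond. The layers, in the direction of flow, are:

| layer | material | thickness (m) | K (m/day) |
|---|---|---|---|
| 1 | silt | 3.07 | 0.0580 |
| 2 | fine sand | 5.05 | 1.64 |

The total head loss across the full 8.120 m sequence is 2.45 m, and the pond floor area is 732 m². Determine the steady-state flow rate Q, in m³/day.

32.0

Flow is perpendicular to layering, so the layers act in series and the equivalent K is the thickness-weighted harmonic mean.
Total thickness L = 3.07 + 5.05 = 8.120 m.
Σ(b_i/K_i) = 3.07/0.0580 + 5.05/1.64 = 56.01 d.
K_eq = L / Σ(b_i/K_i) = 8.120 / 56.01 = 0.1450 m/day.
Q = K_eq · A · (Δh/L) = 0.1450 × 732 × (2.45/8.120) = 32.02 m³/day.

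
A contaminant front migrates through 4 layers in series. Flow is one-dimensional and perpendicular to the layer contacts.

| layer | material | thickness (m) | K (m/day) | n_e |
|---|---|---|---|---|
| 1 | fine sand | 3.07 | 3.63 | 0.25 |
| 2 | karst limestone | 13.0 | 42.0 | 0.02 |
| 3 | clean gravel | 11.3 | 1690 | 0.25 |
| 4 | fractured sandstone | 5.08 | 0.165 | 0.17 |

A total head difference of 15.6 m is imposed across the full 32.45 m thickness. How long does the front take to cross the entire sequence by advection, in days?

9.66

With flow normal to the layers, continuity requires the same specific discharge q through every layer.
Σ(b_i/K_i) = 3.07/3.63 + 13.0/42.0 + 11.3/1690 + 5.08/0.165 = 31.95 d.
q = Δh / Σ(b_i/K_i) = 15.6 / 31.95 = 0.4883 m/day.
In each layer the seepage velocity is v_i = q/n_i, so the layer transit time is t_i = b_i·n_i / q:
  layer 1 (fine sand): t_1 = 3.07 × 0.25 / 0.4883 = 1.572 d
  layer 2 (karst limestone): t_2 = 13.0 × 0.02 / 0.4883 = 0.5325 d
  layer 3 (clean gravel): t_3 = 11.3 × 0.25 / 0.4883 = 5.786 d
  layer 4 (fractured sandstone): t_4 = 5.08 × 0.17 / 0.4883 = 1.769 d
Total t = Σ t_i = 9.659 days.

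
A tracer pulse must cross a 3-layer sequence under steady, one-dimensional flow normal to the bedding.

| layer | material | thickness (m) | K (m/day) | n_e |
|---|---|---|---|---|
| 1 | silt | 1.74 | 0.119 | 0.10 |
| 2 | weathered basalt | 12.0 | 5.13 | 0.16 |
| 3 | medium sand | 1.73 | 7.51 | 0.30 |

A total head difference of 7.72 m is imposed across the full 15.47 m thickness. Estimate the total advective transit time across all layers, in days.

With flow normal to the layers, continuity requires the same specific discharge q through every layer.
Σ(b_i/K_i) = 1.74/0.119 + 12.0/5.13 + 1.73/7.51 = 17.19 d.
q = Δh / Σ(b_i/K_i) = 7.72 / 17.19 = 0.4491 m/day.
In each layer the seepage velocity is v_i = q/n_i, so the layer transit time is t_i = b_i·n_i / q:
  layer 1 (silt): t_1 = 1.74 × 0.10 / 0.4491 = 0.3875 d
  layer 2 (weathered basalt): t_2 = 12.0 × 0.16 / 0.4491 = 4.276 d
  layer 3 (medium sand): t_3 = 1.73 × 0.30 / 0.4491 = 1.156 d
Total t = Σ t_i = 5.819 days.

5.82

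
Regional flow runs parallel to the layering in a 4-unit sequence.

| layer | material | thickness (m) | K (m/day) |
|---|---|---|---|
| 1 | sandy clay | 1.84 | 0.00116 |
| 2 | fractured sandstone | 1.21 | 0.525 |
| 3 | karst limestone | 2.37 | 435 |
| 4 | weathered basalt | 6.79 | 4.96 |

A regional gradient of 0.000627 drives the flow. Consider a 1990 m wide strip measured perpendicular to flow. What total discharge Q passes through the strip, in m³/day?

Flow is parallel to layering, so each bed carries its own Darcy discharge and the transmissivities add.
Σ(K_i·b_i) = 0.00116×1.84 + 0.525×1.21 + 435×2.37 + 4.96×6.79 = 1065 m²/day.
Hydraulic gradient i = 0.000627.
Q = Σ(K_i·b_i) · W · i = 1065 × 1990 × 0.0006270 = 1329 m³/day.

1330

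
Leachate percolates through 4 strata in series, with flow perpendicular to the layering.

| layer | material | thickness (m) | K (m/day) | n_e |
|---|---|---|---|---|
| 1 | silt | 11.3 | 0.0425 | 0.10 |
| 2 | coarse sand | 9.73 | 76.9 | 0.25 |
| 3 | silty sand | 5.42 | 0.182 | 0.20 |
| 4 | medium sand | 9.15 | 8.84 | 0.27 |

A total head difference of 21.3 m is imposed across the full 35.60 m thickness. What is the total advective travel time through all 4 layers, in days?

With flow normal to the layers, continuity requires the same specific discharge q through every layer.
Σ(b_i/K_i) = 11.3/0.0425 + 9.73/76.9 + 5.42/0.182 + 9.15/8.84 = 296.8 d.
q = Δh / Σ(b_i/K_i) = 21.3 / 296.8 = 0.07176 m/day.
In each layer the seepage velocity is v_i = q/n_i, so the layer transit time is t_i = b_i·n_i / q:
  layer 1 (silt): t_1 = 11.3 × 0.10 / 0.07176 = 15.75 d
  layer 2 (coarse sand): t_2 = 9.73 × 0.25 / 0.07176 = 33.90 d
  layer 3 (silty sand): t_3 = 5.42 × 0.20 / 0.07176 = 15.11 d
  layer 4 (medium sand): t_4 = 9.15 × 0.27 / 0.07176 = 34.43 d
Total t = Σ t_i = 99.18 days.

99.2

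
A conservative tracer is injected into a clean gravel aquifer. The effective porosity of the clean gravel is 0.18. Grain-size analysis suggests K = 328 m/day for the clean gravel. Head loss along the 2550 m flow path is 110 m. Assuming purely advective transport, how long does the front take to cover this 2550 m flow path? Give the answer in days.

32.4

Hydraulic gradient i = Δh / L = 110 / 2550 = 0.04314.
Darcy flux q = K · i = 328.0 × 0.04314 = 14.15 m/day.
Seepage velocity v = q / n_e = 14.15 / 0.18 = 78.61 m/day.
Travel time t = L / v = 2550 / 78.61 = 32.44 days.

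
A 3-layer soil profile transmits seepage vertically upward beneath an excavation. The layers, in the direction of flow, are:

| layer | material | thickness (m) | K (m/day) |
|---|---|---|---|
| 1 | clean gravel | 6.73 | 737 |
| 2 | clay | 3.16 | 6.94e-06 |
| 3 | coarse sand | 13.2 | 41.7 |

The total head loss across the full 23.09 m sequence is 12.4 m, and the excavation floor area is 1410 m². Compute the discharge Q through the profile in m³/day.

0.0384

Flow is perpendicular to layering, so the layers act in series and the equivalent K is the thickness-weighted harmonic mean.
Total thickness L = 6.73 + 3.16 + 13.2 = 23.09 m.
Σ(b_i/K_i) = 6.73/737 + 3.16/6.94e-06 + 13.2/41.7 = 4.553e+05 d.
K_eq = L / Σ(b_i/K_i) = 23.09 / 4.553e+05 = 5.071e-05 m/day.
Q = K_eq · A · (Δh/L) = 5.071e-05 × 1410 × (12.4/23.09) = 0.03840 m³/day.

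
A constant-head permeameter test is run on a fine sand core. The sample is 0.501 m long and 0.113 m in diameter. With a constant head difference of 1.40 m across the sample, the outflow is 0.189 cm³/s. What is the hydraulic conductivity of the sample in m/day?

Cross-sectional area A = π·(d/2)² = π × (0.113/2)² = 0.01003 m².
Convert discharge: 0.189 cm³/s = 1.890e-07 m³/s.
Darcy's law rearranged: K = Q·L / (A·Δh) = 1.890e-07 × 0.501 / (0.01003 × 1.40) = 6.744e-06 m/s = 0.5827 m/day.

0.583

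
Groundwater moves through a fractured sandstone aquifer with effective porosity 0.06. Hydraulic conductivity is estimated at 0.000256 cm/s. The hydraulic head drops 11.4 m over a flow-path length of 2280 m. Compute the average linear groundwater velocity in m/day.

0.0184

Convert K: 0.000256 cm/s × 864 = 0.2212 m/day.
Hydraulic gradient i = Δh / L = 11.4 / 2280 = 0.005000.
Darcy flux q = K · i = 0.2212 × 0.005000 = 0.001106 m/day.
Seepage velocity v = q / n_e = 0.001106 / 0.06 = 0.01843 m/day.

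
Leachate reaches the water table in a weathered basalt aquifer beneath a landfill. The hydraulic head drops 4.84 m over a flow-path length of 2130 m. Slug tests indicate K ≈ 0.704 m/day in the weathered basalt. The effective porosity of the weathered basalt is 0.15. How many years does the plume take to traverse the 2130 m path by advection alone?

Hydraulic gradient i = Δh / L = 4.84 / 2130 = 0.002272.
Darcy flux q = K · i = 0.7040 × 0.002272 = 0.001600 m/day.
Seepage velocity v = q / n_e = 0.001600 / 0.15 = 0.01066 m/day.
Travel time t = L / v = 2130 / 0.01066 = 1.997e+05 days = 546.8 years.

547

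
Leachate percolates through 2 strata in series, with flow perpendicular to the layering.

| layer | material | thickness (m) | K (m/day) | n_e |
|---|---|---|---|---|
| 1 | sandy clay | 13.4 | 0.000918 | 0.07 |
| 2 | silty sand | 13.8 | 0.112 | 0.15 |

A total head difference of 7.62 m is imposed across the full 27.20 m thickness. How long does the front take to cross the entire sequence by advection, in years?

15.9

With flow normal to the layers, continuity requires the same specific discharge q through every layer.
Σ(b_i/K_i) = 13.4/0.000918 + 13.8/0.112 = 14720 d.
q = Δh / Σ(b_i/K_i) = 7.62 / 14720 = 0.0005177 m/day.
In each layer the seepage velocity is v_i = q/n_i, so the layer transit time is t_i = b_i·n_i / q:
  layer 1 (sandy clay): t_1 = 13.4 × 0.07 / 0.0005177 = 1812 d
  layer 2 (silty sand): t_2 = 13.8 × 0.15 / 0.0005177 = 3999 d
Total t = Σ t_i = 5811 days = 15.91 years.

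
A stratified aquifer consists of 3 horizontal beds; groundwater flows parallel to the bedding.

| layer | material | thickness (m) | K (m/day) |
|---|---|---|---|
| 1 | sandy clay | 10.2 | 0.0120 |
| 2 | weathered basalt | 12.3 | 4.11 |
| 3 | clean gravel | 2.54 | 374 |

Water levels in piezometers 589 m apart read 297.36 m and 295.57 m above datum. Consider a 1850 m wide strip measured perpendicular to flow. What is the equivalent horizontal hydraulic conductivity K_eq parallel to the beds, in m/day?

Flow is parallel to layering, so each bed carries its own Darcy discharge and the transmissivities add.
Σ(K_i·b_i) = 0.0120×10.2 + 4.11×12.3 + 374×2.54 = 1001 m²/day.
Total thickness b = 25.04 m, so K_eq = Σ(K_i·b_i)/b = 39.96 m/day.

40.0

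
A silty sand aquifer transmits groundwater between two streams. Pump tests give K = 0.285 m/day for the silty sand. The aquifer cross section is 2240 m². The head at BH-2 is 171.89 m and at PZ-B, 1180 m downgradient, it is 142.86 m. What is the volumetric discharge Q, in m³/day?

Hydraulic gradient i = (171.89 − 142.86) / 1180 = 29.03 / 1180 = 0.02460.
Darcy's law: Q = K · A · i = 0.2850 × 2240 × 0.02460 = 15.71 m³/day.

15.7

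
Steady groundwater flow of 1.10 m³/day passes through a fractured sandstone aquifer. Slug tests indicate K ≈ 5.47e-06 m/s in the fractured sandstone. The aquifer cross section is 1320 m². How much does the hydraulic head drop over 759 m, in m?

1.34

Convert K: 5.47e-06 m/s × 86400 = 0.4726 m/day.
From Q = K·A·i, i = Q / (K·A) = 1.10 / (0.4726 × 1320) = 0.001763.
Head loss Δh = i · L = 0.001763 × 759 = 1.338 m.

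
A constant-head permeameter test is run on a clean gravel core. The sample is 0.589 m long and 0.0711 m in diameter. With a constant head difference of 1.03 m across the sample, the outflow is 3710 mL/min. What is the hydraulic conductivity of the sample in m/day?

769

Cross-sectional area A = π·(d/2)² = π × (0.0711/2)² = 0.003970 m².
Convert discharge: 3710 mL/min = 6.183e-05 m³/s.
Darcy's law rearranged: K = Q·L / (A·Δh) = 6.183e-05 × 0.589 / (0.003970 × 1.03) = 0.008906 m/s = 769.5 m/day.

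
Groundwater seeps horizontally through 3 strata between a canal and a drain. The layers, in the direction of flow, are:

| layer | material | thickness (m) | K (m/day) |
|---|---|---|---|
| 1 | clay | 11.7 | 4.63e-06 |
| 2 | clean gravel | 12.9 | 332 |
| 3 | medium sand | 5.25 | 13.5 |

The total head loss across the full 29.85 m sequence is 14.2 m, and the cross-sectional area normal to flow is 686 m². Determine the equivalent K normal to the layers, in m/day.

Flow is perpendicular to layering, so the layers act in series and the equivalent K is the thickness-weighted harmonic mean.
Total thickness L = 11.7 + 12.9 + 5.25 = 29.85 m.
Σ(b_i/K_i) = 11.7/4.63e-06 + 12.9/332 + 5.25/13.5 = 2.527e+06 d.
K_eq = L / Σ(b_i/K_i) = 29.85 / 2.527e+06 = 1.181e-05 m/day.

1.18e-05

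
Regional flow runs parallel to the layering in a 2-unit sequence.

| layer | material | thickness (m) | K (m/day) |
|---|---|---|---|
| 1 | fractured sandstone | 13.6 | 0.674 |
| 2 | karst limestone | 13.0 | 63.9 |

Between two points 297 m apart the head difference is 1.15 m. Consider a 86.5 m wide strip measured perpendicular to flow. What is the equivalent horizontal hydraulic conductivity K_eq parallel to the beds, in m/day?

31.6

Flow is parallel to layering, so each bed carries its own Darcy discharge and the transmissivities add.
Σ(K_i·b_i) = 0.674×13.6 + 63.9×13.0 = 839.9 m²/day.
Total thickness b = 26.60 m, so K_eq = Σ(K_i·b_i)/b = 31.57 m/day.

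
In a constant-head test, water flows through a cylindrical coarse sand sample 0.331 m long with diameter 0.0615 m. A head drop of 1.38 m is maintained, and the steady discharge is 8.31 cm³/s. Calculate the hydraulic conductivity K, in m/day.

58.0

Cross-sectional area A = π·(d/2)² = π × (0.0615/2)² = 0.002971 m².
Convert discharge: 8.31 cm³/s = 8.310e-06 m³/s.
Darcy's law rearranged: K = Q·L / (A·Δh) = 8.310e-06 × 0.331 / (0.002971 × 1.38) = 0.0006710 m/s = 57.97 m/day.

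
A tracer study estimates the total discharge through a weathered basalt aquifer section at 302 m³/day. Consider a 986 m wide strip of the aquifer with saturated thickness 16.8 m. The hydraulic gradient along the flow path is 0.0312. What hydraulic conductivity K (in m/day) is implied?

Cross-sectional area A = 986 × 16.8 = 16565 m².
Hydraulic gradient i = 0.0312.
From Q = K·A·i, K = Q / (A·i) = 302 / (16565 × 0.03120) = 0.5843 m/day.

0.584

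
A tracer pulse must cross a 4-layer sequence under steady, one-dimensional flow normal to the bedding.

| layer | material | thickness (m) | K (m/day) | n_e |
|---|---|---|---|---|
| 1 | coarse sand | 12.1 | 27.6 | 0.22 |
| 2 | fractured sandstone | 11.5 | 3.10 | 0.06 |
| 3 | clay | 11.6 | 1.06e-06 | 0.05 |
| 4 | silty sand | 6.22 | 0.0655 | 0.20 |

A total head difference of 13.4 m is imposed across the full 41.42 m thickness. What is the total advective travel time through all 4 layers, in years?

11600

With flow normal to the layers, continuity requires the same specific discharge q through every layer.
Σ(b_i/K_i) = 12.1/27.6 + 11.5/3.10 + 11.6/1.06e-06 + 6.22/0.0655 = 1.094e+07 d.
q = Δh / Σ(b_i/K_i) = 13.4 / 1.094e+07 = 1.224e-06 m/day.
In each layer the seepage velocity is v_i = q/n_i, so the layer transit time is t_i = b_i·n_i / q:
  layer 1 (coarse sand): t_1 = 12.1 × 0.22 / 1.224e-06 = 2.174e+06 d
  layer 2 (fractured sandstone): t_2 = 11.5 × 0.06 / 1.224e-06 = 5.635e+05 d
  layer 3 (clay): t_3 = 11.6 × 0.05 / 1.224e-06 = 4.737e+05 d
  layer 4 (silty sand): t_4 = 6.22 × 0.20 / 1.224e-06 = 1.016e+06 d
Total t = Σ t_i = 4.227e+06 days = 11573 years.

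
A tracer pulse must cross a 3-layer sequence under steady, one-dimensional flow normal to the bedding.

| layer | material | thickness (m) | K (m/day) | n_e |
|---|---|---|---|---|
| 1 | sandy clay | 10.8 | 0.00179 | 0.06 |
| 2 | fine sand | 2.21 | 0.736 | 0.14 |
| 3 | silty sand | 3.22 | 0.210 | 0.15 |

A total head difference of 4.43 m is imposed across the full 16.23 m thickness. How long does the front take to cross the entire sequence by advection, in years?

With flow normal to the layers, continuity requires the same specific discharge q through every layer.
Σ(b_i/K_i) = 10.8/0.00179 + 2.21/0.736 + 3.22/0.210 = 6052 d.
q = Δh / Σ(b_i/K_i) = 4.43 / 6052 = 0.0007320 m/day.
In each layer the seepage velocity is v_i = q/n_i, so the layer transit time is t_i = b_i·n_i / q:
  layer 1 (sandy clay): t_1 = 10.8 × 0.06 / 0.0007320 = 885.2 d
  layer 2 (fine sand): t_2 = 2.21 × 0.14 / 0.0007320 = 422.7 d
  layer 3 (silty sand): t_3 = 3.22 × 0.15 / 0.0007320 = 659.8 d
Total t = Σ t_i = 1968 days = 5.387 years.

5.39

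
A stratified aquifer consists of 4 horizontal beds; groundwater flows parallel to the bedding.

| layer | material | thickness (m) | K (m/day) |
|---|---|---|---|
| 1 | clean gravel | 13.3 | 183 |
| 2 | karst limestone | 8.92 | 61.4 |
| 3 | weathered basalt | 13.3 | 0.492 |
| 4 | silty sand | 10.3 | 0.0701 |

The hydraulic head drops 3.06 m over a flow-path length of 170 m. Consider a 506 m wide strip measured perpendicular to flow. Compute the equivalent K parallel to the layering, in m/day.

Flow is parallel to layering, so each bed carries its own Darcy discharge and the transmissivities add.
Σ(K_i·b_i) = 183×13.3 + 61.4×8.92 + 0.492×13.3 + 0.0701×10.3 = 2989 m²/day.
Total thickness b = 45.82 m, so K_eq = Σ(K_i·b_i)/b = 65.23 m/day.

65.2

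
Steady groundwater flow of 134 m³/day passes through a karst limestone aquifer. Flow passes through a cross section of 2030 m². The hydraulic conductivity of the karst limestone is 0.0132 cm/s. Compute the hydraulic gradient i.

0.00579

Convert K: 0.0132 cm/s × 864 = 11.40 m/day.
From Q = K·A·i, i = Q / (K·A) = 134 / (11.40 × 2030) = 0.005788.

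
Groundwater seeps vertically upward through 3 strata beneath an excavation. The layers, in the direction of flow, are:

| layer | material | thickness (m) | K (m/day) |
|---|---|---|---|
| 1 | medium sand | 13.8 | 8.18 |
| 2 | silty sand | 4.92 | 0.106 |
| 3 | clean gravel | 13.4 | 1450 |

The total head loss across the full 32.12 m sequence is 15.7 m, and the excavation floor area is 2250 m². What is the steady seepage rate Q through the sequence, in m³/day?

734

Flow is perpendicular to layering, so the layers act in series and the equivalent K is the thickness-weighted harmonic mean.
Total thickness L = 13.8 + 4.92 + 13.4 = 32.12 m.
Σ(b_i/K_i) = 13.8/8.18 + 4.92/0.106 + 13.4/1450 = 48.11 d.
K_eq = L / Σ(b_i/K_i) = 32.12 / 48.11 = 0.6676 m/day.
Q = K_eq · A · (Δh/L) = 0.6676 × 2250 × (15.7/32.12) = 734.2 m³/day.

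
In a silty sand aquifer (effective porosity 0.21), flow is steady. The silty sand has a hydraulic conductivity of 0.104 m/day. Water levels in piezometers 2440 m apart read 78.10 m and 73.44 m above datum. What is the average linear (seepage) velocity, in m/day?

0.000946

Hydraulic gradient i = (78.10 − 73.44) / 2440 = 4.66 / 2440 = 0.001910.
Darcy flux q = K · i = 0.1040 × 0.001910 = 0.0001986 m/day.
Seepage velocity v = q / n_e = 0.0001986 / 0.21 = 0.0009458 m/day.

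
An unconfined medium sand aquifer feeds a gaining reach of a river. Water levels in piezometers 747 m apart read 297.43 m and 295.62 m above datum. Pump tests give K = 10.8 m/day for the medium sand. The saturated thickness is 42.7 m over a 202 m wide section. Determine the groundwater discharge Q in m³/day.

226

Cross-sectional area A = 202 × 42.7 = 8625 m².
Hydraulic gradient i = (297.43 − 295.62) / 747 = 1.81 / 747 = 0.002423.
Darcy's law: Q = K · A · i = 10.80 × 8625 × 0.002423 = 225.7 m³/day.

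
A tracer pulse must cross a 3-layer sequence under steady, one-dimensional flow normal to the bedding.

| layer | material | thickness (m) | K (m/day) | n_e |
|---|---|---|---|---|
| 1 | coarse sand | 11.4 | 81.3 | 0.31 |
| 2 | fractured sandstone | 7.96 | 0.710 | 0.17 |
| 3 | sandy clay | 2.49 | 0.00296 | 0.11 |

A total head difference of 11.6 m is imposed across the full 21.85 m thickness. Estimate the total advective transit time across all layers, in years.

1.04

With flow normal to the layers, continuity requires the same specific discharge q through every layer.
Σ(b_i/K_i) = 11.4/81.3 + 7.96/0.710 + 2.49/0.00296 = 852.6 d.
q = Δh / Σ(b_i/K_i) = 11.6 / 852.6 = 0.01361 m/day.
In each layer the seepage velocity is v_i = q/n_i, so the layer transit time is t_i = b_i·n_i / q:
  layer 1 (coarse sand): t_1 = 11.4 × 0.31 / 0.01361 = 259.7 d
  layer 2 (fractured sandstone): t_2 = 7.96 × 0.17 / 0.01361 = 99.46 d
  layer 3 (sandy clay): t_3 = 2.49 × 0.11 / 0.01361 = 20.13 d
Total t = Σ t_i = 379.3 days = 1.039 years.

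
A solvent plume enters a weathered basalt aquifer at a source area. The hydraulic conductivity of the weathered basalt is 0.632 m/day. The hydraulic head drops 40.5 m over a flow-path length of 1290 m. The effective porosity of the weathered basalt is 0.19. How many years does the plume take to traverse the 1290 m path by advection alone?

Hydraulic gradient i = Δh / L = 40.5 / 1290 = 0.03140.
Darcy flux q = K · i = 0.6320 × 0.03140 = 0.01984 m/day.
Seepage velocity v = q / n_e = 0.01984 / 0.19 = 0.1044 m/day.
Travel time t = L / v = 1290 / 0.1044 = 12353 days = 33.82 years.

33.8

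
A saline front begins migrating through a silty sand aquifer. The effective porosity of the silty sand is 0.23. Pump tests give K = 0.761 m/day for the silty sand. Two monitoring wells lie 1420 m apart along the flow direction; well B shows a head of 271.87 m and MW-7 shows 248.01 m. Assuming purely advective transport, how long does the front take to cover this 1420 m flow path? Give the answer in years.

Hydraulic gradient i = (271.87 − 248.01) / 1420 = 23.86 / 1420 = 0.01680.
Darcy flux q = K · i = 0.7610 × 0.01680 = 0.01279 m/day.
Seepage velocity v = q / n_e = 0.01279 / 0.23 = 0.05560 m/day.
Travel time t = L / v = 1420 / 0.05560 = 25542 days = 69.93 years.

69.9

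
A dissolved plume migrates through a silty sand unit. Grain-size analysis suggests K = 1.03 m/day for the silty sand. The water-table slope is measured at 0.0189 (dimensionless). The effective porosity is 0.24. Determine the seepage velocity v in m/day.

0.0811

Hydraulic gradient i = 0.0189.
Darcy flux q = K · i = 1.030 × 0.01890 = 0.01947 m/day.
Seepage velocity v = q / n_e = 0.01947 / 0.24 = 0.08111 m/day.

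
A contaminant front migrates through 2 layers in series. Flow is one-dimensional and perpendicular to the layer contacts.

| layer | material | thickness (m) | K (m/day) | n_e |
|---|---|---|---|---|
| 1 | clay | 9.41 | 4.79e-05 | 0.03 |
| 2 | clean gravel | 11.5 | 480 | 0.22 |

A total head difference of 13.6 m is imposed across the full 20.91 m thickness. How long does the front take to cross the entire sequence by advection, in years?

With flow normal to the layers, continuity requires the same specific discharge q through every layer.
Σ(b_i/K_i) = 9.41/4.79e-05 + 11.5/480 = 1.965e+05 d.
q = Δh / Σ(b_i/K_i) = 13.6 / 1.965e+05 = 6.923e-05 m/day.
In each layer the seepage velocity is v_i = q/n_i, so the layer transit time is t_i = b_i·n_i / q:
  layer 1 (clay): t_1 = 9.41 × 0.03 / 6.923e-05 = 4078 d
  layer 2 (clean gravel): t_2 = 11.5 × 0.22 / 6.923e-05 = 36546 d
Total t = Σ t_i = 40623 days = 111.2 years.

111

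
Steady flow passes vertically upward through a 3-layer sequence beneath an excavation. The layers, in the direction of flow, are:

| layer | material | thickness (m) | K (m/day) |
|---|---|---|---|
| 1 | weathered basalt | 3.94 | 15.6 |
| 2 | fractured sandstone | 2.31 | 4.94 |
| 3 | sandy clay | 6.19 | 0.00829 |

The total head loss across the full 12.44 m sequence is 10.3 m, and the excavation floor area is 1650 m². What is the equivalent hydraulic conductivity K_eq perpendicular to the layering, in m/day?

Flow is perpendicular to layering, so the layers act in series and the equivalent K is the thickness-weighted harmonic mean.
Total thickness L = 3.94 + 2.31 + 6.19 = 12.44 m.
Σ(b_i/K_i) = 3.94/15.6 + 2.31/4.94 + 6.19/0.00829 = 747.4 d.
K_eq = L / Σ(b_i/K_i) = 12.44 / 747.4 = 0.01664 m/day.

0.0166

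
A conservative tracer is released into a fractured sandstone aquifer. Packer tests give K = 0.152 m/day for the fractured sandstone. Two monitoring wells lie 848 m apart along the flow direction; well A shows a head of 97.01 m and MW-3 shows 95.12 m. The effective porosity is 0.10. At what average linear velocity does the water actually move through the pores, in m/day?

0.00339

Hydraulic gradient i = (97.01 − 95.12) / 848 = 1.89 / 848 = 0.002229.
Darcy flux q = K · i = 0.1520 × 0.002229 = 0.0003388 m/day.
Seepage velocity v = q / n_e = 0.0003388 / 0.10 = 0.003388 m/day.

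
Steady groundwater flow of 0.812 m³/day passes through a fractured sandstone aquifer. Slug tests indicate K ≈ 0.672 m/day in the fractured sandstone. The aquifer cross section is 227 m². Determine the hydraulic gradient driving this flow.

0.00532

From Q = K·A·i, i = Q / (K·A) = 0.812 / (0.6720 × 227.0) = 0.005323.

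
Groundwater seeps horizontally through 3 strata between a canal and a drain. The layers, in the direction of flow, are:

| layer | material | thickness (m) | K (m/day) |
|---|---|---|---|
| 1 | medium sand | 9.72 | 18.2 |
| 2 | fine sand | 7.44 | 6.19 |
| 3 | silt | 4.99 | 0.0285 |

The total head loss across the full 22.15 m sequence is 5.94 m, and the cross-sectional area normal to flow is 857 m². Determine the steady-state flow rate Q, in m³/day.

28.8

Flow is perpendicular to layering, so the layers act in series and the equivalent K is the thickness-weighted harmonic mean.
Total thickness L = 9.72 + 7.44 + 4.99 = 22.15 m.
Σ(b_i/K_i) = 9.72/18.2 + 7.44/6.19 + 4.99/0.0285 = 176.8 d.
K_eq = L / Σ(b_i/K_i) = 22.15 / 176.8 = 0.1253 m/day.
Q = K_eq · A · (Δh/L) = 0.1253 × 857 × (5.94/22.15) = 28.79 m³/day.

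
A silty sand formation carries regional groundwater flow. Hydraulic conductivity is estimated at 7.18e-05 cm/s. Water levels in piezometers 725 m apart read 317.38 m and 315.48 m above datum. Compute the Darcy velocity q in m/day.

Convert K: 7.18e-05 cm/s × 864 = 0.06204 m/day.
Hydraulic gradient i = (317.38 − 315.48) / 725 = 1.9 / 725 = 0.002621.
Specific discharge q = K · i = 0.06204 × 0.002621 = 0.0001626 m/day.

0.000163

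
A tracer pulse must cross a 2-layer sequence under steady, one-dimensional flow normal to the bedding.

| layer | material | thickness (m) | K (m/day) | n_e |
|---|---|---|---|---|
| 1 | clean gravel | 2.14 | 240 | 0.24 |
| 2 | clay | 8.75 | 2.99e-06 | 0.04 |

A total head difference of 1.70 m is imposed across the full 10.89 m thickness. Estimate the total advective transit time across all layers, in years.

4070

With flow normal to the layers, continuity requires the same specific discharge q through every layer.
Σ(b_i/K_i) = 2.14/240 + 8.75/2.99e-06 = 2.926e+06 d.
q = Δh / Σ(b_i/K_i) = 1.70 / 2.926e+06 = 5.809e-07 m/day.
In each layer the seepage velocity is v_i = q/n_i, so the layer transit time is t_i = b_i·n_i / q:
  layer 1 (clean gravel): t_1 = 2.14 × 0.24 / 5.809e-07 = 8.841e+05 d
  layer 2 (clay): t_2 = 8.75 × 0.04 / 5.809e-07 = 6.025e+05 d
Total t = Σ t_i = 1.487e+06 days = 4070 years.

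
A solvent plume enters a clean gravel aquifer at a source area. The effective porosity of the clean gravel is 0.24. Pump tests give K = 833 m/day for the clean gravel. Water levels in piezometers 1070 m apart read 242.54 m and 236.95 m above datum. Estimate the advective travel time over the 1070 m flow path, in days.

59.0

Hydraulic gradient i = (242.54 − 236.95) / 1070 = 5.59 / 1070 = 0.005224.
Darcy flux q = K · i = 833.0 × 0.005224 = 4.352 m/day.
Seepage velocity v = q / n_e = 4.352 / 0.24 = 18.13 m/day.
Travel time t = L / v = 1070 / 18.13 = 59.01 days.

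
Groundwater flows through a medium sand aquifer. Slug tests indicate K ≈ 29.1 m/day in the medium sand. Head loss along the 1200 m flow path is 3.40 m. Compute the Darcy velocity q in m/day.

Hydraulic gradient i = Δh / L = 3.40 / 1200 = 0.002833.
Specific discharge q = K · i = 29.10 × 0.002833 = 0.08245 m/day.

0.0824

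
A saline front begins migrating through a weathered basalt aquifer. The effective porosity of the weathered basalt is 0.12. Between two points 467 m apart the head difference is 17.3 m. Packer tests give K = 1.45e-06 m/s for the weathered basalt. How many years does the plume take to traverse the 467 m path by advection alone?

33.1

Convert K: 1.45e-06 m/s × 86400 = 0.1253 m/day.
Hydraulic gradient i = Δh / L = 17.3 / 467 = 0.03704.
Darcy flux q = K · i = 0.1253 × 0.03704 = 0.004641 m/day.
Seepage velocity v = q / n_e = 0.004641 / 0.12 = 0.03867 m/day.
Travel time t = L / v = 467 / 0.03867 = 12075 days = 33.06 years.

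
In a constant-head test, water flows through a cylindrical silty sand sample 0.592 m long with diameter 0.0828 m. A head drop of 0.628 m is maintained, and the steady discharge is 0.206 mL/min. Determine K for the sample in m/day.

Cross-sectional area A = π·(d/2)² = π × (0.0828/2)² = 0.005385 m².
Convert discharge: 0.206 mL/min = 3.433e-09 m³/s.
Darcy's law rearranged: K = Q·L / (A·Δh) = 3.433e-09 × 0.592 / (0.005385 × 0.628) = 6.011e-07 m/s = 0.05193 m/day.

0.0519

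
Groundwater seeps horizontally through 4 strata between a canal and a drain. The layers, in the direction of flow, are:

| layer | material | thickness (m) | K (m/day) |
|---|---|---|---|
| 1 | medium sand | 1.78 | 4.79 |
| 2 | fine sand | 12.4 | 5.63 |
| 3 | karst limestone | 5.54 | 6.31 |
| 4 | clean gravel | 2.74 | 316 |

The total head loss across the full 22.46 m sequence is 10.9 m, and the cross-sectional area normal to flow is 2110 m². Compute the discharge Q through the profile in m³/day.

Flow is perpendicular to layering, so the layers act in series and the equivalent K is the thickness-weighted harmonic mean.
Total thickness L = 1.78 + 12.4 + 5.54 + 2.74 = 22.46 m.
Σ(b_i/K_i) = 1.78/4.79 + 12.4/5.63 + 5.54/6.31 + 2.74/316 = 3.461 d.
K_eq = L / Σ(b_i/K_i) = 22.46 / 3.461 = 6.490 m/day.
Q = K_eq · A · (Δh/L) = 6.490 × 2110 × (10.9/22.46) = 6646 m³/day.

6650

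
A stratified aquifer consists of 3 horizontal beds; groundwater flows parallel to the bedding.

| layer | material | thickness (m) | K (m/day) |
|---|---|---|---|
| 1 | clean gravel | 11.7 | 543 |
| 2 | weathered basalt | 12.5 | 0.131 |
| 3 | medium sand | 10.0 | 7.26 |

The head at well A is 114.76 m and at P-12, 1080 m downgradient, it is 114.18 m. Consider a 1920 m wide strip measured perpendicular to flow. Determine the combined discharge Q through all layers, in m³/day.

6630

Flow is parallel to layering, so each bed carries its own Darcy discharge and the transmissivities add.
Σ(K_i·b_i) = 543×11.7 + 0.131×12.5 + 7.26×10.0 = 6427 m²/day.
Hydraulic gradient i = (114.76 − 114.18) / 1080 = 0.58 / 1080 = 0.0005370.
Q = Σ(K_i·b_i) · W · i = 6427 × 1920 × 0.0005370 = 6627 m³/day.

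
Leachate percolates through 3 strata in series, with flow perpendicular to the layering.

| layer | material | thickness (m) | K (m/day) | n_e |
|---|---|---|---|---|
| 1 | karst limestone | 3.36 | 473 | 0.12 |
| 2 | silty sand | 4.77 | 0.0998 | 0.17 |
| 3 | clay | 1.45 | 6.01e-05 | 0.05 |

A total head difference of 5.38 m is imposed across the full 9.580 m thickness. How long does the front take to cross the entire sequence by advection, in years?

With flow normal to the layers, continuity requires the same specific discharge q through every layer.
Σ(b_i/K_i) = 3.36/473 + 4.77/0.0998 + 1.45/6.01e-05 = 24174 d.
q = Δh / Σ(b_i/K_i) = 5.38 / 24174 = 0.0002226 m/day.
In each layer the seepage velocity is v_i = q/n_i, so the layer transit time is t_i = b_i·n_i / q:
  layer 1 (karst limestone): t_1 = 3.36 × 0.12 / 0.0002226 = 1812 d
  layer 2 (silty sand): t_2 = 4.77 × 0.17 / 0.0002226 = 3644 d
  layer 3 (clay): t_3 = 1.45 × 0.05 / 0.0002226 = 325.8 d
Total t = Σ t_i = 5781 days = 15.83 years.

15.8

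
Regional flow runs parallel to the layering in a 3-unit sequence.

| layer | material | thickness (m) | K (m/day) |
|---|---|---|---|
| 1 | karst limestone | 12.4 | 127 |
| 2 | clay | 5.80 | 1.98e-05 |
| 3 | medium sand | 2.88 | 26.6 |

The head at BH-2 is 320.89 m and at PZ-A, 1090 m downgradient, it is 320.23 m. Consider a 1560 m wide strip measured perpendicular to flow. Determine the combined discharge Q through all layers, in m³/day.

Flow is parallel to layering, so each bed carries its own Darcy discharge and the transmissivities add.
Σ(K_i·b_i) = 127×12.4 + 1.98e-05×5.80 + 26.6×2.88 = 1651 m²/day.
Hydraulic gradient i = (320.89 − 320.23) / 1090 = 0.66 / 1090 = 0.0006055.
Q = Σ(K_i·b_i) · W · i = 1651 × 1560 × 0.0006055 = 1560 m³/day.

1560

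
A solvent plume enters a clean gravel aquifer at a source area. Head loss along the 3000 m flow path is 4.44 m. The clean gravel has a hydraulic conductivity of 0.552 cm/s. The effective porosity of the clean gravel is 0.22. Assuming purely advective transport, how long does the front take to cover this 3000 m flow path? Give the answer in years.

Convert K: 0.552 cm/s × 864 = 476.9 m/day.
Hydraulic gradient i = Δh / L = 4.44 / 3000 = 0.001480.
Darcy flux q = K · i = 476.9 × 0.001480 = 0.7059 m/day.
Seepage velocity v = q / n_e = 0.7059 / 0.22 = 3.208 m/day.
Travel time t = L / v = 3000 / 3.208 = 935.0 days = 2.560 years.

2.56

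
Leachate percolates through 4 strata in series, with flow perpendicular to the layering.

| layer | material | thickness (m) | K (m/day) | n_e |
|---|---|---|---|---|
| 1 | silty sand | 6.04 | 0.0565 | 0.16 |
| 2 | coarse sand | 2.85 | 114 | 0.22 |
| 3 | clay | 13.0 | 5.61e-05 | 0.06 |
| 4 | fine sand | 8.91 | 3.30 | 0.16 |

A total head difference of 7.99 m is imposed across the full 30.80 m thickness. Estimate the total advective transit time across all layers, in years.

302

With flow normal to the layers, continuity requires the same specific discharge q through every layer.
Σ(b_i/K_i) = 6.04/0.0565 + 2.85/114 + 13.0/5.61e-05 + 8.91/3.30 = 2.318e+05 d.
q = Δh / Σ(b_i/K_i) = 7.99 / 2.318e+05 = 3.446e-05 m/day.
In each layer the seepage velocity is v_i = q/n_i, so the layer transit time is t_i = b_i·n_i / q:
  layer 1 (silty sand): t_1 = 6.04 × 0.16 / 3.446e-05 = 28041 d
  layer 2 (coarse sand): t_2 = 2.85 × 0.22 / 3.446e-05 = 18193 d
  layer 3 (clay): t_3 = 13.0 × 0.06 / 3.446e-05 = 22633 d
  layer 4 (fine sand): t_4 = 8.91 × 0.16 / 3.446e-05 = 41365 d
Total t = Σ t_i = 1.102e+05 days = 301.8 years.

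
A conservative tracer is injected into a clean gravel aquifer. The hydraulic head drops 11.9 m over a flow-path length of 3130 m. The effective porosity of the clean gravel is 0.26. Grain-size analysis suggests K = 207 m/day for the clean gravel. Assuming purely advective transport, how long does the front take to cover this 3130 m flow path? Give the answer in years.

Hydraulic gradient i = Δh / L = 11.9 / 3130 = 0.003802.
Darcy flux q = K · i = 207.0 × 0.003802 = 0.7870 m/day.
Seepage velocity v = q / n_e = 0.7870 / 0.26 = 3.027 m/day.
Travel time t = L / v = 3130 / 3.027 = 1034 days = 2.831 years.

2.83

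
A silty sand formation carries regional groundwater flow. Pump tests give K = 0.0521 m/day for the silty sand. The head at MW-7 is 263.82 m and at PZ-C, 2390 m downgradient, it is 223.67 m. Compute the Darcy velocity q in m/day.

Hydraulic gradient i = (263.82 − 223.67) / 2390 = 40.15 / 2390 = 0.01680.
Specific discharge q = K · i = 0.05210 × 0.01680 = 0.0008752 m/day.

0.000875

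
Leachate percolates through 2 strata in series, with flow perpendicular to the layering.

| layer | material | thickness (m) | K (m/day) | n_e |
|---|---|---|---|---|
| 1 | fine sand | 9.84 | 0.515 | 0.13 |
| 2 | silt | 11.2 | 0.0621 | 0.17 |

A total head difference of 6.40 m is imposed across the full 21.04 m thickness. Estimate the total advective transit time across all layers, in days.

With flow normal to the layers, continuity requires the same specific discharge q through every layer.
Σ(b_i/K_i) = 9.84/0.515 + 11.2/0.0621 = 199.5 d.
q = Δh / Σ(b_i/K_i) = 6.40 / 199.5 = 0.03209 m/day.
In each layer the seepage velocity is v_i = q/n_i, so the layer transit time is t_i = b_i·n_i / q:
  layer 1 (fine sand): t_1 = 9.84 × 0.13 / 0.03209 = 39.87 d
  layer 2 (silt): t_2 = 11.2 × 0.17 / 0.03209 = 59.34 d
Total t = Σ t_i = 99.21 days.

99.2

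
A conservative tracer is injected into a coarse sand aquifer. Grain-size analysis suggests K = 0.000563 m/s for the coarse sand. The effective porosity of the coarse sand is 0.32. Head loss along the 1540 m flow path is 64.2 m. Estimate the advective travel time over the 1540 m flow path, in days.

Convert K: 0.000563 m/s × 86400 = 48.64 m/day.
Hydraulic gradient i = Δh / L = 64.2 / 1540 = 0.04169.
Darcy flux q = K · i = 48.64 × 0.04169 = 2.028 m/day.
Seepage velocity v = q / n_e = 2.028 / 0.32 = 6.337 m/day.
Travel time t = L / v = 1540 / 6.337 = 243.0 days.

243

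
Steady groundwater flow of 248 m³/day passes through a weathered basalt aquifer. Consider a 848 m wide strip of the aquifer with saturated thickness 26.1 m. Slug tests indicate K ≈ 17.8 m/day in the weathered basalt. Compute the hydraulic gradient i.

Cross-sectional area A = 848 × 26.1 = 22133 m².
From Q = K·A·i, i = Q / (K·A) = 248 / (17.80 × 22133) = 0.0006295.

0.000629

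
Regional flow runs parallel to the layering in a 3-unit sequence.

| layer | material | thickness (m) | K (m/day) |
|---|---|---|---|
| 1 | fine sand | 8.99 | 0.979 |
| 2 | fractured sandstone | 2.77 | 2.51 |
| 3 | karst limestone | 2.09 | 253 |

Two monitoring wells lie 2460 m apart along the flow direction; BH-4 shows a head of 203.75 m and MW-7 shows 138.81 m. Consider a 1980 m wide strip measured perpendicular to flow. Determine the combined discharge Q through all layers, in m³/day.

28500

Flow is parallel to layering, so each bed carries its own Darcy discharge and the transmissivities add.
Σ(K_i·b_i) = 0.979×8.99 + 2.51×2.77 + 253×2.09 = 544.5 m²/day.
Hydraulic gradient i = (203.75 − 138.81) / 2460 = 64.94 / 2460 = 0.02640.
Q = Σ(K_i·b_i) · W · i = 544.5 × 1980 × 0.02640 = 28462 m³/day.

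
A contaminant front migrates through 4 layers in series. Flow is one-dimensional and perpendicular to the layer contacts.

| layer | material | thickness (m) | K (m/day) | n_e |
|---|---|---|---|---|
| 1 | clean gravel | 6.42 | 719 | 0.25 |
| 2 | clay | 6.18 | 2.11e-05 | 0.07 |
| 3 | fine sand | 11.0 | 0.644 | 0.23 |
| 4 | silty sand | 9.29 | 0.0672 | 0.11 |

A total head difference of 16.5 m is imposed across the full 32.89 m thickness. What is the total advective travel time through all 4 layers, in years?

With flow normal to the layers, continuity requires the same specific discharge q through every layer.
Σ(b_i/K_i) = 6.42/719 + 6.18/2.11e-05 + 11.0/0.644 + 9.29/0.0672 = 2.930e+05 d.
q = Δh / Σ(b_i/K_i) = 16.5 / 2.930e+05 = 5.631e-05 m/day.
In each layer the seepage velocity is v_i = q/n_i, so the layer transit time is t_i = b_i·n_i / q:
  layer 1 (clean gravel): t_1 = 6.42 × 0.25 / 5.631e-05 = 28505 d
  layer 2 (clay): t_2 = 6.18 × 0.07 / 5.631e-05 = 7683 d
  layer 3 (fine sand): t_3 = 11.0 × 0.23 / 5.631e-05 = 44934 d
  layer 4 (silty sand): t_4 = 9.29 × 0.11 / 5.631e-05 = 18149 d
Total t = Σ t_i = 99272 days = 271.8 years.

272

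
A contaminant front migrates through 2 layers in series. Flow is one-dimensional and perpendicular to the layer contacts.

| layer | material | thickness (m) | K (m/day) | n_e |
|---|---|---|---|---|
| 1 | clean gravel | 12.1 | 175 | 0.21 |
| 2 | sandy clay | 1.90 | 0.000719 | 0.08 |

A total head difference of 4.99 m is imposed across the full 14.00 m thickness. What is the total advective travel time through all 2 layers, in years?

3.90

With flow normal to the layers, continuity requires the same specific discharge q through every layer.
Σ(b_i/K_i) = 12.1/175 + 1.90/0.000719 = 2643 d.
q = Δh / Σ(b_i/K_i) = 4.99 / 2643 = 0.001888 m/day.
In each layer the seepage velocity is v_i = q/n_i, so the layer transit time is t_i = b_i·n_i / q:
  layer 1 (clean gravel): t_1 = 12.1 × 0.21 / 0.001888 = 1346 d
  layer 2 (sandy clay): t_2 = 1.90 × 0.08 / 0.001888 = 80.50 d
Total t = Σ t_i = 1426 days = 3.905 years.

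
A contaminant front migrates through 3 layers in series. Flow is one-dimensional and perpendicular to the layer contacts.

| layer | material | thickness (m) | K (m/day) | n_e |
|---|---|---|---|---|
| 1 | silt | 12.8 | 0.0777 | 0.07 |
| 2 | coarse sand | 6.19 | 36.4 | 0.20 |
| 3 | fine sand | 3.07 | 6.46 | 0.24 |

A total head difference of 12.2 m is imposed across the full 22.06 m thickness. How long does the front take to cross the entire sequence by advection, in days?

With flow normal to the layers, continuity requires the same specific discharge q through every layer.
Σ(b_i/K_i) = 12.8/0.0777 + 6.19/36.4 + 3.07/6.46 = 165.4 d.
q = Δh / Σ(b_i/K_i) = 12.2 / 165.4 = 0.07377 m/day.
In each layer the seepage velocity is v_i = q/n_i, so the layer transit time is t_i = b_i·n_i / q:
  layer 1 (silt): t_1 = 12.8 × 0.07 / 0.07377 = 12.15 d
  layer 2 (coarse sand): t_2 = 6.19 × 0.20 / 0.07377 = 16.78 d
  layer 3 (fine sand): t_3 = 3.07 × 0.24 / 0.07377 = 9.988 d
Total t = Σ t_i = 38.92 days.

38.9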